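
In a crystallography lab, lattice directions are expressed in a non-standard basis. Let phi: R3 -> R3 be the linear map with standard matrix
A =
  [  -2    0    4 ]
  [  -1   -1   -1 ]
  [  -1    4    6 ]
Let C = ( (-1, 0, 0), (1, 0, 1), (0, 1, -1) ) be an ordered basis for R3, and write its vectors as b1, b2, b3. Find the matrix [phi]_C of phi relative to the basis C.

Let P have columns b1, ..., b3. Then [phi]_C = P^(-1) A P.
Here det P = 1, so P^(-1) is integer; computing A P first and then P^(-1)(A P) gives [[0, 1, 2], [2, 3, -2], [1, -2, 0]].

[[0, 1, 2], [2, 3, -2], [1, -2, 0]]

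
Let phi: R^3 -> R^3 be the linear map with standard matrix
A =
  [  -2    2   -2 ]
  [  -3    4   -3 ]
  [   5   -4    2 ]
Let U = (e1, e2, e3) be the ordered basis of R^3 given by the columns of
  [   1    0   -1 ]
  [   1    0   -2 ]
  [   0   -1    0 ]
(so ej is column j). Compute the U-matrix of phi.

[[-1, 1, 1], [-1, 2, -3], [-1, -1, 3]]

The j-th column of [phi]_U is [phi(ej)]_U.
phi(e1) = A e1 = [0, 1, 1] = -e1 - e2 - e3, so column 1 is [-1, -1, -1].
Repeating for e2, e3 and assembling the columns gives [[-1, 1, 1], [-1, 2, -3], [-1, -1, 3]].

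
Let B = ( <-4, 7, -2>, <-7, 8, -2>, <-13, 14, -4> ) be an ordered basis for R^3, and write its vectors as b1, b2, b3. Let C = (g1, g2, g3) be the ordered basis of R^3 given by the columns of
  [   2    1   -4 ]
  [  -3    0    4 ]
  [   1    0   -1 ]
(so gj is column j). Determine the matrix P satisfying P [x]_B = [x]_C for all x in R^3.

Let M have columns bj and N have columns gj. Then for every x, N [x]_C = x = M [x]_B, so P = N^(-1) M.
Since det N = 1, N^(-1) has integer entries; multiplying gives P = [[-1, 0, -2], [2, 1, -1], [1, 2, 2]].

[[-1, 0, -2], [2, 1, -1], [1, 2, 2]]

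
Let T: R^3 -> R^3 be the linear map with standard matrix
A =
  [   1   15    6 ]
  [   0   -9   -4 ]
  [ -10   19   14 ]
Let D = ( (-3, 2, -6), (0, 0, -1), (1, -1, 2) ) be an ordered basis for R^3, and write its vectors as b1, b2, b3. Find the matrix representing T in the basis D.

Let P have columns b1, ..., b3. Then [T]_D = P^(-1) A P.
Here det P = 1, so P^(-1) is integer; computing A P first and then P^(-1)(A P) gives [[3, 2, 1], [-2, 2, -3], [0, 0, 1]].

[[3, 2, 1], [-2, 2, -3], [0, 0, 1]]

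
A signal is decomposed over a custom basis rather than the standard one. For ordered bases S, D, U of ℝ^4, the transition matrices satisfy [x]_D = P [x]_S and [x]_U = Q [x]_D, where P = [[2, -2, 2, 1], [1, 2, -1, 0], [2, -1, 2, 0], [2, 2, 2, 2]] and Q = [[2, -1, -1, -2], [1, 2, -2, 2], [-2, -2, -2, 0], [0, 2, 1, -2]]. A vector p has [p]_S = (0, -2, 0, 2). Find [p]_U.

(14, -6, -8, -6)

First [p]_D = P [p]_S = (6, -4, 2, 0).
Then [p]_U = Q [p]_D = (14, -6, -8, -6).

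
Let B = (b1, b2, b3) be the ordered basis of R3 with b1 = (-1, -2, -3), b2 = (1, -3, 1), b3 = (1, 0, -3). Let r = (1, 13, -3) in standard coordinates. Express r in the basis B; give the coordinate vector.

Write r = c_1 b1 + ... + c_3 b3 and solve for the c_i.
Solving this 3x3 system gives c = (-2, -3, 2).
Check: -2b1 - 3b2 + 2b3 = (1, 13, -3).

(-2, -3, 2)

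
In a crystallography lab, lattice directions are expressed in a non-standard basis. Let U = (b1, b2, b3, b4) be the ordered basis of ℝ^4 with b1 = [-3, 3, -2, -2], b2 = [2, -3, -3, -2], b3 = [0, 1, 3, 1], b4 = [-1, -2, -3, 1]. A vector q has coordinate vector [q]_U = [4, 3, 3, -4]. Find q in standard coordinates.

[-2, 14, 4, -15]

By definition q = 4b1 + 3b2 + 3b3 - 4b4.
Summing componentwise gives [-2, 14, 4, -15].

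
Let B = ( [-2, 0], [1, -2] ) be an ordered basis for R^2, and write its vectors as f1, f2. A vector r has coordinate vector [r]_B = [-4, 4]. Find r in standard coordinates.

The coordinates say r = -4f1 + 4f2; adding the scaled basis vectors gives [12, -8].

[12, -8]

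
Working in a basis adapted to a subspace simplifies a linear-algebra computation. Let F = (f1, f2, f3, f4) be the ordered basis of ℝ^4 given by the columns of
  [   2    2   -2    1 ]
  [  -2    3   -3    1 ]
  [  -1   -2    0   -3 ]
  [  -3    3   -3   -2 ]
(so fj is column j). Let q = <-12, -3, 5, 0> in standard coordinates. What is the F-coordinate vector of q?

Write q = c_1 f1 + ... + c_4 f4 and solve for the c_i.
Solving this 4x4 system gives c = (-3, -1, 2, 0).
Check: -3f1 - f2 + 2f3 + 0·f4 = <-12, -3, 5, 0>.

<-3, -1, 2, 0>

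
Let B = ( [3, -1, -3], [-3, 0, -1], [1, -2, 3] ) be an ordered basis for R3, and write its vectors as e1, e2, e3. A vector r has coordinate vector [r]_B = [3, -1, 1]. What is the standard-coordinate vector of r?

r = M [r]_B, where M has columns e1, ..., e3.
Carrying out the matrix-vector product, r = [13, -5, -5].

[13, -5, -5]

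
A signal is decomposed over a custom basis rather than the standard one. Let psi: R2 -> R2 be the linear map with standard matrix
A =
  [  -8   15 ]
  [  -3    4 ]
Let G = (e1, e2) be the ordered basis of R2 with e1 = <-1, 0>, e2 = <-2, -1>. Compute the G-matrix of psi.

The j-th column of [psi]_G is [psi(ej)]_G.
psi(e1) = A e1 = <8, 3> = -2e1 - 3e2, so column 1 is <-2, -3>.
Repeating for e2 and assembling the columns gives [[-2, 3], [-3, -2]].

[[-2, 3], [-3, -2]]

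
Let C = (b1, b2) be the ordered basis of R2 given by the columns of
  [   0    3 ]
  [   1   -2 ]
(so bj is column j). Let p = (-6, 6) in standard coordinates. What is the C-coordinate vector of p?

[p]_C is the unique c with M c = p, where M has columns b1, b2.
System: 0c_1 + 3c_2 = -6, c_1 - 2c_2 = 6; solving gives c_1 = 2, c_2 = -2.
Check: 2b1 - 2b2 = (-6, 6).

(2, -2)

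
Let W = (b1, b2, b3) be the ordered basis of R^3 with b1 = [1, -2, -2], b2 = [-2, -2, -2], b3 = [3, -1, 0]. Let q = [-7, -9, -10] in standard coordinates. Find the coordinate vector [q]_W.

Write q = c_1 b1 + ... + c_3 b3 and solve for the c_i.
Solving this 3x3 system gives c = (2, 3, -1).
Check: 2b1 + 3b2 - b3 = [-7, -9, -10].

[2, 3, -1]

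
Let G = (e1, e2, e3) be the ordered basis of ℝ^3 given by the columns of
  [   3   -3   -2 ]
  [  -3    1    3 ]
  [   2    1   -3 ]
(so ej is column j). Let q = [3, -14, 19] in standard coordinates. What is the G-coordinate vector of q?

We seek scalars with c_1 e1 + ... + c_3 e3 = q; equivalently solve M c = q where the columns of M are e1, ..., e3.
Row-reducing the augmented matrix [M | q] gives c = (3, 4, -3).
Check: 3e1 + 4e2 - 3e3 = [3, -14, 19].

[3, 4, -3]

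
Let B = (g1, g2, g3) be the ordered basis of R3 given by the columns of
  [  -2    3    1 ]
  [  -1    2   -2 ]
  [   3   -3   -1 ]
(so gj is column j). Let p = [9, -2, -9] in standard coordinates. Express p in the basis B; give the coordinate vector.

[0, 2, 3]

Write p = c_1 g1 + ... + c_3 g3 and solve for the c_i.
Solving this 3x3 system gives c = (0, 2, 3).
Check: 0·g1 + 2g2 + 3g3 = [9, -2, -9].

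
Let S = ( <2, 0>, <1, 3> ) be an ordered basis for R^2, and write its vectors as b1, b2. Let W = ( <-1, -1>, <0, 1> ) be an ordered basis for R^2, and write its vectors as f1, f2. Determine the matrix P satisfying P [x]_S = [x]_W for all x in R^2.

Take x = bj: its S-coordinates are the j-th standard unit vector, so P e_j — column j of P — equals [bj]_W.
b1 = -2f1 - 2f2, giving column 1 = <-2, -2>; repeating for each j gives P = [[-2, -1], [-2, 2]].

[[-2, -1], [-2, 2]]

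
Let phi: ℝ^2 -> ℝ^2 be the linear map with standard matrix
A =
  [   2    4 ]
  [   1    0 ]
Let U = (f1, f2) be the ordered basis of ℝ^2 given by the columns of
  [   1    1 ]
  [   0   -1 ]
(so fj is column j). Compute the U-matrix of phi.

[[3, -1], [-1, -1]]

Let P have columns f1, f2. Then [phi]_U = P^(-1) A P.
Here det P = -1, so P^(-1) is integer; computing A P first and then P^(-1)(A P) gives [[3, -1], [-1, -1]].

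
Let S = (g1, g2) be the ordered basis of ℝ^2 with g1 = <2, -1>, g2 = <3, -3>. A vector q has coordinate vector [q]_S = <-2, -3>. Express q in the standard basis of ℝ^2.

The coordinates say q = -2g1 - 3g2; adding the scaled basis vectors gives <-13, 11>.

<-13, 11>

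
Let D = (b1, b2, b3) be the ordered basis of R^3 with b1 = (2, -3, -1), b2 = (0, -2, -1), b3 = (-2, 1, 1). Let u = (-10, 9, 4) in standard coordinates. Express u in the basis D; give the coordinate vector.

Write u = c_1 b1 + ... + c_3 b3 and solve for the c_i.
Solving this 3x3 system gives c = (-3, 1, 2).
Check: -3b1 + b2 + 2b3 = (-10, 9, 4).

(-3, 1, 2)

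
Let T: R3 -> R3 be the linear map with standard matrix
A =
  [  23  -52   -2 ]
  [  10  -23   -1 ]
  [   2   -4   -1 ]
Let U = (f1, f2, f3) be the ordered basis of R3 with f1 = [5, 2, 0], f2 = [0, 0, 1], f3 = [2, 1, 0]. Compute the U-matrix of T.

[[3, 0, 0], [2, -1, 0], [-2, -1, -3]]

Let P have columns f1, ..., f3. Then [T]_U = P^(-1) A P.
Here det P = -1, so P^(-1) is integer; computing A P first and then P^(-1)(A P) gives [[3, 0, 0], [2, -1, 0], [-2, -1, -3]].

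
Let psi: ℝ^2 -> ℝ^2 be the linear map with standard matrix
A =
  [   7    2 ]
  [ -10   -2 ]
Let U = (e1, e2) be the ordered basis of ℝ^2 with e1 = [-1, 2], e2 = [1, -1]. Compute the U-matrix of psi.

[[3, -3], [0, 2]]

With P the matrix whose columns are e1, e2, [psi]_U = P^(-1) A P.
Column by column: psi(e1) = A e1 = [-3, 6]; its U-coordinates [3, 0] give column 1.
Continuing for each basis vector yields [psi]_U = [[3, -3], [0, 2]].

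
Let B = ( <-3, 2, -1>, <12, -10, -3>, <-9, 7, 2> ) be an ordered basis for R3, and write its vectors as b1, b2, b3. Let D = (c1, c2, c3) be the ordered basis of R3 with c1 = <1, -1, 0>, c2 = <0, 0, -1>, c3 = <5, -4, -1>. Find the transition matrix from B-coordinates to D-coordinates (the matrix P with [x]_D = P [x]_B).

Column j of P is [bj]_D, since P maps B-coordinates to D-coordinates.
Expressing b1 in D: b1 = 2c1 + 2c2 - c3, so column 1 of P is <2, 2, -1>.
Doing the same for each bj gives P = [[2, 2, 1], [2, 1, 0], [-1, 2, -2]].

[[2, 2, 1], [2, 1, 0], [-1, 2, -2]]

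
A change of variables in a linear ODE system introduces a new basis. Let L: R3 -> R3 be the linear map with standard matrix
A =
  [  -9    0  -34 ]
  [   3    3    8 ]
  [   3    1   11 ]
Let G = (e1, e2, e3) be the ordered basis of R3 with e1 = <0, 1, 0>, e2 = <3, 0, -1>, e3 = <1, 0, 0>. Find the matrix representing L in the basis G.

[[3, 1, 3], [-1, 2, -3], [3, 1, 0]]

The j-th column of [L]_G is [L(ej)]_G.
L(e1) = A e1 = <0, 3, 1> = 3e1 - e2 + 3e3, so column 1 is <3, -1, 3>.
Repeating for e2, e3 and assembling the columns gives [[3, 1, 3], [-1, 2, -3], [3, 1, 0]].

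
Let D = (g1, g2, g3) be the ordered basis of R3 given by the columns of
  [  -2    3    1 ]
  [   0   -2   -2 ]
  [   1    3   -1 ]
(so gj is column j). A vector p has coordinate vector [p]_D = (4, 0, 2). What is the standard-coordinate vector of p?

p = M [p]_D, where M has columns g1, ..., g3.
Carrying out the matrix-vector product, p = (-6, -4, 2).

(-6, -4, 2)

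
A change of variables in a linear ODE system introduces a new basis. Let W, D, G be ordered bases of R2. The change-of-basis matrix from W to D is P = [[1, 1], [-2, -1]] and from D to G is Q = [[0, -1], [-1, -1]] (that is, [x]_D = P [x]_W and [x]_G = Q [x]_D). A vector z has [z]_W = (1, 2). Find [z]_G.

Apply P to get D-coordinates (3, -4), then Q to get G-coordinates.
The result is [z]_G = (4, 1).

(4, 1)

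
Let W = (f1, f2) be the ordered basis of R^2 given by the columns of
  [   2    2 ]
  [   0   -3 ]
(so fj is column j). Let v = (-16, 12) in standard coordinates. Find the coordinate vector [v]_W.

[v]_W is the unique c with M c = v, where M has columns f1, f2.
System: 2c_1 + 2c_2 = -16, 0c_1 - 3c_2 = 12; solving gives c_1 = -4, c_2 = -4.
Check: -4f1 - 4f2 = (-16, 12).

(-4, -4)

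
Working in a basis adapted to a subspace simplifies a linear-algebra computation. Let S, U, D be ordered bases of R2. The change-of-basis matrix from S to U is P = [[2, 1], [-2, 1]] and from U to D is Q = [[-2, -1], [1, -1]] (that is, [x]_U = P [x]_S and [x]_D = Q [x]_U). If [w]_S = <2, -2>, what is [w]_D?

<2, 8>

Apply P to get U-coordinates <2, -6>, then Q to get D-coordinates.
The result is [w]_D = <2, 8>.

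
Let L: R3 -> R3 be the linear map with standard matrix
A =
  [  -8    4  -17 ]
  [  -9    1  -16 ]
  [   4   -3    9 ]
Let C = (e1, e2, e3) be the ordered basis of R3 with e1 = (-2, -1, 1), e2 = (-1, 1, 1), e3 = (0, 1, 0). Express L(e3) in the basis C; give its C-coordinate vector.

Column 3 of [L]_C is the C-coordinate vector of L(e3).
In standard coordinates L(e3) = A e3 = (4, 1, -3).
Converting to C: (4, 1, -3) = -e1 - 2e2 + 2e3, so the coordinate vector is (-1, -2, 2).

(-1, -2, 2)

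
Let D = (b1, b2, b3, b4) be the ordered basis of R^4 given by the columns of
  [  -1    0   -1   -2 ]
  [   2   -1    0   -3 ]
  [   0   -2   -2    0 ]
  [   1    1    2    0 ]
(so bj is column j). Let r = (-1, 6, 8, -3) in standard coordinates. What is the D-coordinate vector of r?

We seek scalars with c_1 b1 + ... + c_4 b4 = r; equivalently solve M c = r where the columns of M are b1, ..., b4.
Row-reducing the augmented matrix [M | r] gives c = (1, -4, 0, 0).
Check: b1 - 4b2 + 0·b3 + 0·b4 = (-1, 6, 8, -3).

(1, -4, 0, 0)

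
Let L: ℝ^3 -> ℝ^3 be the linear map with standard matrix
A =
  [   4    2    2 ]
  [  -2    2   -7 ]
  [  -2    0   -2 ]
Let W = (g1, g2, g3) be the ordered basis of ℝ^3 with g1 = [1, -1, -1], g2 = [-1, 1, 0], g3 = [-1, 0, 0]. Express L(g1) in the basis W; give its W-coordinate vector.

Compute L(g1) = A g1 = [0, 3, 0] in standard coordinates.
Then write this in W-coordinates: solve for y in y_1 g1 + ... + y_3 g3 = [0, 3, 0].
This gives y = [0, 3, -3], which is column 1 of [L]_W.

[0, 3, -3]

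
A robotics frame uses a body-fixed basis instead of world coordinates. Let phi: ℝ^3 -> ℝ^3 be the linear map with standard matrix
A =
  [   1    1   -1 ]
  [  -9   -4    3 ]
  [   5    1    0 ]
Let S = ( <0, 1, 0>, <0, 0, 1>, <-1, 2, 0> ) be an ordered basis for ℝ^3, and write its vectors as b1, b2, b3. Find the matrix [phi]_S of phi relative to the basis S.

[[-2, 1, 3], [1, 0, -3], [-1, 1, -1]]

The j-th column of [phi]_S is [phi(bj)]_S.
phi(b1) = A b1 = <1, -4, 1> = -2b1 + b2 - b3, so column 1 is <-2, 1, -1>.
Repeating for b2, b3 and assembling the columns gives [[-2, 1, 3], [1, 0, -3], [-1, 1, -1]].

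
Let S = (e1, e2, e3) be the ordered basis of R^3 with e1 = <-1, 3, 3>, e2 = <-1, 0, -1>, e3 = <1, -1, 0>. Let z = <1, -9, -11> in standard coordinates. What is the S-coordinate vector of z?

We seek scalars with c_1 e1 + ... + c_3 e3 = z; equivalently solve M c = z where the columns of M are e1, ..., e3.
Solving this 3x3 system gives c = (-3, 2, 0).
Check: -3e1 + 2e2 + 0·e3 = <1, -9, -11>.

<-3, 2, 0>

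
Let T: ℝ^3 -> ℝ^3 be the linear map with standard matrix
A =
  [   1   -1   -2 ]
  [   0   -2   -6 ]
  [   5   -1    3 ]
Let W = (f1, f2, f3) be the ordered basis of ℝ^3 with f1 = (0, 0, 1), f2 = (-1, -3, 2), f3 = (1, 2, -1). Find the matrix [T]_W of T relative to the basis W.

[[-1, 0, 1], [2, 2, 0], [0, 0, 1]]

With P the matrix whose columns are f1, ..., f3, [T]_W = P^(-1) A P.
Column by column: T(f1) = A f1 = (-2, -6, 3); its W-coordinates (-1, 2, 0) give column 1.
Continuing for each basis vector yields [T]_W = [[-1, 0, 1], [2, 2, 0], [0, 0, 1]].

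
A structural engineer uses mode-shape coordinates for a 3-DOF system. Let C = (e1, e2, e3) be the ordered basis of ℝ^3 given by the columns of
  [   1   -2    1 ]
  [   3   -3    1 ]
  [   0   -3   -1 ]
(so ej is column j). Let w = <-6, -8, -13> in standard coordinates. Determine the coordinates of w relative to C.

We seek scalars with c_1 e1 + ... + c_3 e3 = w; equivalently solve M c = w where the columns of M are e1, ..., e3.
Row-reducing the augmented matrix [M | w] gives c = (1, 4, 1).
Check: e1 + 4e2 + e3 = <-6, -8, -13>.

<1, 4, 1>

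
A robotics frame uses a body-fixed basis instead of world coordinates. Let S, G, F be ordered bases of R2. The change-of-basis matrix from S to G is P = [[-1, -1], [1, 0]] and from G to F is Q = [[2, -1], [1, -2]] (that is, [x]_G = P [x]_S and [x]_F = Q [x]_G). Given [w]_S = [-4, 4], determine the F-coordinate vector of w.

[4, 8]

Apply P to get G-coordinates [0, -4], then Q to get F-coordinates.
The result is [w]_F = [4, 8].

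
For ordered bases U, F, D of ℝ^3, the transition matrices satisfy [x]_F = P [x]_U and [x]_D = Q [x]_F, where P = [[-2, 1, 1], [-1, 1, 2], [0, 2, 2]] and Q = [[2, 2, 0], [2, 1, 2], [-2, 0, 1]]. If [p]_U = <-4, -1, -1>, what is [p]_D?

<14, 5, -16>

Apply P to get F-coordinates <6, 1, -4>, then Q to get D-coordinates.
The result is [p]_D = <14, 5, -16>.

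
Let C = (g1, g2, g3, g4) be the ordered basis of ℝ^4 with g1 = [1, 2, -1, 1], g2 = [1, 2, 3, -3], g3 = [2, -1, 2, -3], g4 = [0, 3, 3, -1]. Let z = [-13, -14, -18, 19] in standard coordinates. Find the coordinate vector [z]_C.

[-3, -4, -3, -1]

Write z = c_1 g1 + ... + c_4 g4 and solve for the c_i.
Row-reducing the augmented matrix [M | z] gives c = (-3, -4, -3, -1).
Check: -3g1 - 4g2 - 3g3 - g4 = [-13, -14, -18, 19].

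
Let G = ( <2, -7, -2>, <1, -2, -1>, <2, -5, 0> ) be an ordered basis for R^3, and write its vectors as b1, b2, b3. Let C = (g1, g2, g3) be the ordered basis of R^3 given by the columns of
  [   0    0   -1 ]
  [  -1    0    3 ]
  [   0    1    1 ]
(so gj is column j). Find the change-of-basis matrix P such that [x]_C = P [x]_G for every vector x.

[[1, -1, -1], [0, 0, 2], [-2, -1, -2]]

Take x = bj: its G-coordinates are the j-th standard unit vector, so P e_j — column j of P — equals [bj]_C.
b1 = g1 + 0·g2 - 2g3, giving column 1 = <1, 0, -2>; repeating for each j gives P = [[1, -1, -1], [0, 0, 2], [-2, -1, -2]].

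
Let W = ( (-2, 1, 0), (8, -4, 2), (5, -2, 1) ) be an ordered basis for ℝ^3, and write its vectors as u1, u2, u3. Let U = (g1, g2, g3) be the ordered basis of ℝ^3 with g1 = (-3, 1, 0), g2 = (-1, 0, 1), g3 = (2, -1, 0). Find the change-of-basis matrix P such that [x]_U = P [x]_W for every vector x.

[[0, -2, -2], [0, 2, 1], [-1, 2, 0]]

Take x = uj: its W-coordinates are the j-th standard unit vector, so P e_j — column j of P — equals [uj]_U.
u1 = 0·g1 + 0·g2 - g3, giving column 1 = (0, 0, -1); repeating for each j gives P = [[0, -2, -2], [0, 2, 1], [-1, 2, 0]].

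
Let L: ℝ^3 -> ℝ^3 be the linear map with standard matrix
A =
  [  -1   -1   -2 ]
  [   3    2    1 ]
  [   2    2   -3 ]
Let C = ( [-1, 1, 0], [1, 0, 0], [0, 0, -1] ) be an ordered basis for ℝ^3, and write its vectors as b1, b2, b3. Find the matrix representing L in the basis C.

[[-1, 3, -1], [-1, 2, 1], [0, -2, -3]]

The j-th column of [L]_C is [L(bj)]_C.
L(b1) = A b1 = [0, -1, 0] = -b1 - b2 + 0·b3, so column 1 is [-1, -1, 0].
Repeating for b2, b3 and assembling the columns gives [[-1, 3, -1], [-1, 2, 1], [0, -2, -3]].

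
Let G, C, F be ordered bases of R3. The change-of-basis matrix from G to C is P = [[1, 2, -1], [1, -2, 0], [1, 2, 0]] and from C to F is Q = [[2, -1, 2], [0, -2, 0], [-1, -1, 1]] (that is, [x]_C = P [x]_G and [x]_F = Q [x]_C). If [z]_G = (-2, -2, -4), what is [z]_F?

(-18, -4, -6)

Apply P to get C-coordinates (-2, 2, -6), then Q to get F-coordinates.
The result is [z]_F = (-18, -4, -6).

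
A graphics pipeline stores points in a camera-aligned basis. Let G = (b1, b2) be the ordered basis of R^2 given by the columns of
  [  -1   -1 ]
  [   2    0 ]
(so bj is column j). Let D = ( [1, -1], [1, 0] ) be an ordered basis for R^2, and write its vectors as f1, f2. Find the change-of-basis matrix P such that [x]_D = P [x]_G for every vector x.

Let M have columns bj and N have columns fj. Then for every x, N [x]_D = x = M [x]_G, so P = N^(-1) M.
Since det N = 1, N^(-1) has integer entries; multiplying gives P = [[-2, 0], [1, -1]].

[[-2, 0], [1, -1]]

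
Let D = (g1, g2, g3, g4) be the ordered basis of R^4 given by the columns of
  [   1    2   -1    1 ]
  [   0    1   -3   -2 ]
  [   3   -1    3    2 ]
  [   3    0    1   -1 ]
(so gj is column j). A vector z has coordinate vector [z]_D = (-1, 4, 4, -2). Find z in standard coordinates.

The coordinates say z = -g1 + 4g2 + 4g3 - 2g4; adding the scaled basis vectors gives (1, -4, 1, 3).

(1, -4, 1, 3)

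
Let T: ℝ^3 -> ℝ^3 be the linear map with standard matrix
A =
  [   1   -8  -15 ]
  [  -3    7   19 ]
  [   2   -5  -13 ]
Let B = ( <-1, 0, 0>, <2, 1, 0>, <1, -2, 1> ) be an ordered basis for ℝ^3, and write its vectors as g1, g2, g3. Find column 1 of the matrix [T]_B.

<-3, -1, -2>

Compute T(g1) = A g1 = <-1, 3, -2> in standard coordinates.
Then write this in B-coordinates: solve for y in y_1 g1 + ... + y_3 g3 = <-1, 3, -2>.
This gives y = <-3, -1, -2>, which is column 1 of [T]_B.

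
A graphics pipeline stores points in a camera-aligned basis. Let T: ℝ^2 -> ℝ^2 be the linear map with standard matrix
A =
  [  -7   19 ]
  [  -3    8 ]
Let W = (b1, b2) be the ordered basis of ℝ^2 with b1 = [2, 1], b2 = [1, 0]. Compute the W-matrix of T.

With P the matrix whose columns are b1, b2, [T]_W = P^(-1) A P.
Column by column: T(b1) = A b1 = [5, 2]; its W-coordinates [2, 1] give column 1.
Continuing for each basis vector yields [T]_W = [[2, -3], [1, -1]].

[[2, -3], [1, -1]]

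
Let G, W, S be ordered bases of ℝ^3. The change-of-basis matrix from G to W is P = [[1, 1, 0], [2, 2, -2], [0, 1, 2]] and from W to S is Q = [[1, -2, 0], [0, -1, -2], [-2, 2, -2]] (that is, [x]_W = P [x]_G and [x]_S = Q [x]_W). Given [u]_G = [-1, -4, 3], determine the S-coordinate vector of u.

[27, 12, -26]

Composing the changes, [u]_S = Q P [u]_G.
Q P = [[-3, -3, 4], [-2, -4, -2], [2, 0, -8]]; applying this to [-1, -4, 3] gives [27, 12, -26].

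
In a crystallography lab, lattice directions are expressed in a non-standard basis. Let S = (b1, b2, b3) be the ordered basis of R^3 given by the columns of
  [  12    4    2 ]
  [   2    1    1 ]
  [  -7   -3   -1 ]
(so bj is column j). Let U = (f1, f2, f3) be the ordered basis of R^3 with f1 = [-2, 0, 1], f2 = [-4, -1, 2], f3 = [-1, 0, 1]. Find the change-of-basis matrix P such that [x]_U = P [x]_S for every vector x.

[[-1, 1, 1], [-2, -1, -1], [-2, -2, 0]]

Column j of P is [bj]_U, since P maps S-coordinates to U-coordinates.
Expressing b1 in U: b1 = -f1 - 2f2 - 2f3, so column 1 of P is [-1, -2, -2].
Doing the same for each bj gives P = [[-1, 1, 1], [-2, -1, -1], [-2, -2, 0]].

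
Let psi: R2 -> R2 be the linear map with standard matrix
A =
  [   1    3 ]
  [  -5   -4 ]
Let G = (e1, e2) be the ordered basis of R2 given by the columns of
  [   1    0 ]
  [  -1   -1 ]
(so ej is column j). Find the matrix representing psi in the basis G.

[[-2, -3], [3, -1]]

With P the matrix whose columns are e1, e2, [psi]_G = P^(-1) A P.
Column by column: psi(e1) = A e1 = <-2, -1>; its G-coordinates <-2, 3> give column 1.
Continuing for each basis vector yields [psi]_G = [[-2, -3], [3, -1]].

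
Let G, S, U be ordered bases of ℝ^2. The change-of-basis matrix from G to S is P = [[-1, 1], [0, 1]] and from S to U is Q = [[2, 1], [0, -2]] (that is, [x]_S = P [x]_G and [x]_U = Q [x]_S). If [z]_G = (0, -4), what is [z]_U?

First [z]_S = P [z]_G = (-4, -4).
Then [z]_U = Q [z]_S = (-12, 8).

(-12, 8)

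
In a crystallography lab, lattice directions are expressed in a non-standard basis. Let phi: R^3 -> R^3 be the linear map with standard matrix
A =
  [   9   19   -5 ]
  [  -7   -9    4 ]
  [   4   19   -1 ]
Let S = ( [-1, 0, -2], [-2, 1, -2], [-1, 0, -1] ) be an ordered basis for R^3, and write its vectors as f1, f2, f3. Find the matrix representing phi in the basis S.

Let P have columns f1, ..., f3. Then [phi]_S = P^(-1) A P.
Here det P = -1, so P^(-1) is integer; computing A P first and then P^(-1)(A P) gives [[3, -2, -1], [-1, -3, 3], [-2, -3, -1]].

[[3, -2, -1], [-1, -3, 3], [-2, -3, -1]]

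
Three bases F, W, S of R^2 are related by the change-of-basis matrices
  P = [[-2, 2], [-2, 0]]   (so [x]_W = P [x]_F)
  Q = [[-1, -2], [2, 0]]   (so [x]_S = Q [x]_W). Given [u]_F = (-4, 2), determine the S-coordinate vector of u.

Apply P to get W-coordinates (12, 8), then Q to get S-coordinates.
The result is [u]_S = (-28, 24).

(-28, 24)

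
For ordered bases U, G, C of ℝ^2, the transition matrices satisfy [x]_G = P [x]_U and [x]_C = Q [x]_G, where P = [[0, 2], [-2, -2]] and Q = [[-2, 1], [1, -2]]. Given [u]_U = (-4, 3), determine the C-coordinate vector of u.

(-10, 2)

Apply P to get G-coordinates (6, 2), then Q to get C-coordinates.
The result is [u]_C = (-10, 2).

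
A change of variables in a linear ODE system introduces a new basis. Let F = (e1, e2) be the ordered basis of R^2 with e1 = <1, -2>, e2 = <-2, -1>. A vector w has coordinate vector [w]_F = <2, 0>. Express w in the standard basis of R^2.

<2, -4>

By definition w = 2e1 + 0·e2.
Summing componentwise gives <2, -4>.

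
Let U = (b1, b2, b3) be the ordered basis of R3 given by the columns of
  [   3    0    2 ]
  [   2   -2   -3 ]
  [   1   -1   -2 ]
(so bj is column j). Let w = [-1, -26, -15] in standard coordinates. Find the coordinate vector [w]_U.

[w]_U is the unique c with M c = w, where M has columns b1, ..., b3.
Solving this 3x3 system gives c = (-3, 4, 4).
Check: -3b1 + 4b2 + 4b3 = [-1, -26, -15].

[-3, 4, 4]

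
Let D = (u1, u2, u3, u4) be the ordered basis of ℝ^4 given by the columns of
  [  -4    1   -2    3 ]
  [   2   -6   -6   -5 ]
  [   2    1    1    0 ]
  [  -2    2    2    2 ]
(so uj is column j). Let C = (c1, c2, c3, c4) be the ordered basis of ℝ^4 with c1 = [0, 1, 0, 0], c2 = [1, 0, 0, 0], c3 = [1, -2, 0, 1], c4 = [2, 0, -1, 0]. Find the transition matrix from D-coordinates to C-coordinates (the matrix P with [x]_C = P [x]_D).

[[-2, -2, -2, -1], [2, 1, -2, 1], [-2, 2, 2, 2], [-2, -1, -1, 0]]

Take x = uj: its D-coordinates are the j-th standard unit vector, so P e_j — column j of P — equals [uj]_C.
u1 = -2c1 + 2c2 - 2c3 - 2c4, giving column 1 = [-2, 2, -2, -2]; repeating for each j gives P = [[-2, -2, -2, -1], [2, 1, -2, 1], [-2, 2, 2, 2], [-2, -1, -1, 0]].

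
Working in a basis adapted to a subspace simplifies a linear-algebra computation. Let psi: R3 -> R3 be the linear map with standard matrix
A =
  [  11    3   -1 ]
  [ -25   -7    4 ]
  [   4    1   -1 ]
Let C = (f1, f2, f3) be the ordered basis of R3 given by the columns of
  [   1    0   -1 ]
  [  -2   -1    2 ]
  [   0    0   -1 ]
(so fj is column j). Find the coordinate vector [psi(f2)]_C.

Compute psi(f2) = A f2 = (-3, 7, -1) in standard coordinates.
Then write this in C-coordinates: solve for y in y_1 f1 + ... + y_3 f3 = (-3, 7, -1).
This gives y = (-2, -1, 1), which is column 2 of [psi]_C.

(-2, -1, 1)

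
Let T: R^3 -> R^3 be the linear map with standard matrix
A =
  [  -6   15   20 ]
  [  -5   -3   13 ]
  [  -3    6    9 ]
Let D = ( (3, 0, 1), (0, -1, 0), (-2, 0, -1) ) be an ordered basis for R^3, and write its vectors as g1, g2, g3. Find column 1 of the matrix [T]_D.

(2, 2, 2)

Compute T(g1) = A g1 = (2, -2, 0) in standard coordinates.
Then write this in D-coordinates: solve for y in y_1 g1 + ... + y_3 g3 = (2, -2, 0).
This gives y = (2, 2, 2), which is column 1 of [T]_D.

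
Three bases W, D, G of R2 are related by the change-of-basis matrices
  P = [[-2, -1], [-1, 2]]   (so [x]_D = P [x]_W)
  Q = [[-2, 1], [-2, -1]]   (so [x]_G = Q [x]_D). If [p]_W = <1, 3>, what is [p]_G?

Composing the changes, [p]_G = Q P [p]_W.
Q P = [[3, 4], [5, 0]]; applying this to <1, 3> gives <15, 5>.

<15, 5>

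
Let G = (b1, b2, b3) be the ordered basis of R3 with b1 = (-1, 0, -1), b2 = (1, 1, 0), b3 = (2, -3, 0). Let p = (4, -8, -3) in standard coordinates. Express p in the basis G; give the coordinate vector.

Write p = c_1 b1 + ... + c_3 b3 and solve for the c_i.
Row-reducing the augmented matrix [M | p] gives c = (3, 1, 3).
Check: 3b1 + b2 + 3b3 = (4, -8, -3).

(3, 1, 3)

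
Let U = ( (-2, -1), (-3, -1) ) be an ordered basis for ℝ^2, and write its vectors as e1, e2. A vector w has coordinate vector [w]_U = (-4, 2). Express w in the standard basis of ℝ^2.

(2, 2)

w = M [w]_U, where M has columns e1, e2.
Carrying out the matrix-vector product, w = (2, 2).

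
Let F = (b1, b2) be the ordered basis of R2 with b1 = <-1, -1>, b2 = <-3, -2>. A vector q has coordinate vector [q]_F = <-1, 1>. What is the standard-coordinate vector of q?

<-2, -1>

q = M [q]_F, where M has columns b1, b2.
Carrying out the matrix-vector product, q = <-2, -1>.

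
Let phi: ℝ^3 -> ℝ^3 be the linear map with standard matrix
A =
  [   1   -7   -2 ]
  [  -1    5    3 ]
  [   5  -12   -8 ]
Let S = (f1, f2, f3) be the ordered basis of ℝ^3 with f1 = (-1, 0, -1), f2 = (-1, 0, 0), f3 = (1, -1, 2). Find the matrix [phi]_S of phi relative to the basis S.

[[1, 3, -1], [0, -3, -3], [2, -1, 0]]

The j-th column of [phi]_S is [phi(fj)]_S.
phi(f1) = A f1 = (1, -2, 3) = f1 + 0·f2 + 2f3, so column 1 is (1, 0, 2).
Repeating for f2, f3 and assembling the columns gives [[1, 3, -1], [0, -3, -3], [2, -1, 0]].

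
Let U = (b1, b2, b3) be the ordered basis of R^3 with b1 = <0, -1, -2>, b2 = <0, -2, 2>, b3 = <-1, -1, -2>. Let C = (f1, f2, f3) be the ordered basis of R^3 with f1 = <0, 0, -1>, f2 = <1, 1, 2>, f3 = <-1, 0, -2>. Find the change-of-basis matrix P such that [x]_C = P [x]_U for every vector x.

[[2, -2, 0], [-1, -2, -1], [-1, -2, 0]]

Column j of P is [bj]_C, since P maps U-coordinates to C-coordinates.
Expressing b1 in C: b1 = 2f1 - f2 - f3, so column 1 of P is <2, -1, -1>.
Doing the same for each bj gives P = [[2, -2, 0], [-1, -2, -1], [-1, -2, 0]].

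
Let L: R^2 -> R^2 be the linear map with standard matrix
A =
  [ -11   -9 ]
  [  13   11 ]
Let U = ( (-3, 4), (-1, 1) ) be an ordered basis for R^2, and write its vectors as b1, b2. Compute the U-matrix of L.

[[2, 0], [-3, -2]]

With P the matrix whose columns are b1, b2, [L]_U = P^(-1) A P.
Column by column: L(b1) = A b1 = (-3, 5); its U-coordinates (2, -3) give column 1.
Continuing for each basis vector yields [L]_U = [[2, 0], [-3, -2]].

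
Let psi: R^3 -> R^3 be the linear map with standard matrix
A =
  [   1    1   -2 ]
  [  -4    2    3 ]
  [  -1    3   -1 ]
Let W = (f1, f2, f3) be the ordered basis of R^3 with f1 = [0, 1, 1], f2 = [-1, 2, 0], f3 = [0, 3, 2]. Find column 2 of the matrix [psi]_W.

Column 2 of [psi]_W is the W-coordinate vector of psi(f2).
In standard coordinates psi(f2) = A f2 = [1, 8, 7].
Converting to W: [1, 8, 7] = f1 - f2 + 3f3, so the coordinate vector is [1, -1, 3].

[1, -1, 3]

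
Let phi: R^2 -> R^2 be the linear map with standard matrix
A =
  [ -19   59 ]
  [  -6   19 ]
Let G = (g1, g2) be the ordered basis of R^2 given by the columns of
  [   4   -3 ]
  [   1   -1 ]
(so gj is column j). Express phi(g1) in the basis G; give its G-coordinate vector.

(-2, 3)

Column 1 of [phi]_G is the G-coordinate vector of phi(g1).
In standard coordinates phi(g1) = A g1 = (-17, -5).
Converting to G: (-17, -5) = -2g1 + 3g2, so the coordinate vector is (-2, 3).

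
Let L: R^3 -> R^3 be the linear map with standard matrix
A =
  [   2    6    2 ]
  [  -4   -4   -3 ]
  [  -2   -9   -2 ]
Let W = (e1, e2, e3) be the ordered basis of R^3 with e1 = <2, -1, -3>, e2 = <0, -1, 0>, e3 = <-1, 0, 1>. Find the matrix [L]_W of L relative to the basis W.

[[-3, -3, 0], [-2, -1, -1], [2, 0, 0]]

The j-th column of [L]_W is [L(ej)]_W.
L(e1) = A e1 = <-8, 5, 11> = -3e1 - 2e2 + 2e3, so column 1 is <-3, -2, 2>.
Repeating for e2, e3 and assembling the columns gives [[-3, -3, 0], [-2, -1, -1], [2, 0, 0]].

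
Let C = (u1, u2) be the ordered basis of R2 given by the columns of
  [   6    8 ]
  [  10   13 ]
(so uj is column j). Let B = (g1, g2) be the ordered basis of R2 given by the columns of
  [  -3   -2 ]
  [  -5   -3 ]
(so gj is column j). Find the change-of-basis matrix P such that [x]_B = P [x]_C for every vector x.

[[-2, -2], [0, -1]]

Let M have columns uj and N have columns gj. Then for every x, N [x]_B = x = M [x]_C, so P = N^(-1) M.
Since det N = -1, N^(-1) has integer entries; multiplying gives P = [[-2, -2], [0, -1]].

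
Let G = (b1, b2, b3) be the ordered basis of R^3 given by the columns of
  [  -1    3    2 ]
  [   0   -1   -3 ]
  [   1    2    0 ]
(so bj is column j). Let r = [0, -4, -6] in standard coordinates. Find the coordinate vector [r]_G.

Write r = c_1 b1 + ... + c_3 b3 and solve for the c_i.
Gaussian elimination on [M | r] yields c = (-2, -2, 2).
Check: -2b1 - 2b2 + 2b3 = [0, -4, -6].

[-2, -2, 2]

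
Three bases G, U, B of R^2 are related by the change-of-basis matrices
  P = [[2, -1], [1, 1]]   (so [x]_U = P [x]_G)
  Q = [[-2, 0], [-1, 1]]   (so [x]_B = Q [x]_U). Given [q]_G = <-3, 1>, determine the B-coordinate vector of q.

First [q]_U = P [q]_G = <-7, -2>.
Then [q]_B = Q [q]_U = <14, 5>.

<14, 5>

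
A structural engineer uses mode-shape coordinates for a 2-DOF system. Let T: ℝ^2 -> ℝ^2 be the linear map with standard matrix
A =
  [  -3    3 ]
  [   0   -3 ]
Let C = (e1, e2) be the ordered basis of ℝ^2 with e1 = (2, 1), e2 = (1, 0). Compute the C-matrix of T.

The j-th column of [T]_C is [T(ej)]_C.
T(e1) = A e1 = (-3, -3) = -3e1 + 3e2, so column 1 is (-3, 3).
Repeating for e2 and assembling the columns gives [[-3, 0], [3, -3]].

[[-3, 0], [3, -3]]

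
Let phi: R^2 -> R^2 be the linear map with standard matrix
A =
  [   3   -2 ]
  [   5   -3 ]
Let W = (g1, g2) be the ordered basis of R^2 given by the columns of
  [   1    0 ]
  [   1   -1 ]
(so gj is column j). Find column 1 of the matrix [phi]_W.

Compute phi(g1) = A g1 = <1, 2> in standard coordinates.
Then write this in W-coordinates: solve for y in y_1 g1 + y_2 g2 = <1, 2>.
This gives y = <1, -1>, which is column 1 of [phi]_W.

<1, -1>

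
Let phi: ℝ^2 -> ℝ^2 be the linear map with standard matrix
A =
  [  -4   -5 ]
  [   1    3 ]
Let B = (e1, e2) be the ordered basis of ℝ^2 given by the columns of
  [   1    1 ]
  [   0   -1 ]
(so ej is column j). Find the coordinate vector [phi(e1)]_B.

(-3, -1)

Compute phi(e1) = A e1 = (-4, 1) in standard coordinates.
Then write this in B-coordinates: solve for y in y_1 e1 + y_2 e2 = (-4, 1).
This gives y = (-3, -1), which is column 1 of [phi]_B.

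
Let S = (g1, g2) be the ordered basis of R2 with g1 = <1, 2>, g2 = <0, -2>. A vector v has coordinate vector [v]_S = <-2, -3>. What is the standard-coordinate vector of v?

v = M [v]_S, where M has columns g1, g2.
Carrying out the matrix-vector product, v = <-2, 2>.

<-2, 2>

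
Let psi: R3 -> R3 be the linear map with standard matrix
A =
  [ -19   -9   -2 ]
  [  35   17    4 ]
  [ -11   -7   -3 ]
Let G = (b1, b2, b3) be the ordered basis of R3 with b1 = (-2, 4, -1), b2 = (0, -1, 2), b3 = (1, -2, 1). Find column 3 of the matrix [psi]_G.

Column 3 of [psi]_G is the G-coordinate vector of psi(b3).
In standard coordinates psi(b3) = A b3 = (-3, 5, 0).
Converting to G: (-3, 5, 0) = b1 + b2 - b3, so the coordinate vector is (1, 1, -1).

(1, 1, -1)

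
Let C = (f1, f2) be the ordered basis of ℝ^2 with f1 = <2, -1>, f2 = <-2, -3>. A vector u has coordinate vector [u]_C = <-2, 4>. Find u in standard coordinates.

By definition u = -2f1 + 4f2.
Summing componentwise gives <-12, -10>.

<-12, -10>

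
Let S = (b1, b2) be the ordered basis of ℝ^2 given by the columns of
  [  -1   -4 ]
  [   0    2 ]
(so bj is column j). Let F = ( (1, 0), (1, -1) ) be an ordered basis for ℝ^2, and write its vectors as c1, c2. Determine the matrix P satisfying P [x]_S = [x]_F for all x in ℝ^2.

[[-1, -2], [0, -2]]

Column j of P is [bj]_F, since P maps S-coordinates to F-coordinates.
Expressing b1 in F: b1 = -c1 + 0·c2, so column 1 of P is (-1, 0).
Doing the same for each bj gives P = [[-1, -2], [0, -2]].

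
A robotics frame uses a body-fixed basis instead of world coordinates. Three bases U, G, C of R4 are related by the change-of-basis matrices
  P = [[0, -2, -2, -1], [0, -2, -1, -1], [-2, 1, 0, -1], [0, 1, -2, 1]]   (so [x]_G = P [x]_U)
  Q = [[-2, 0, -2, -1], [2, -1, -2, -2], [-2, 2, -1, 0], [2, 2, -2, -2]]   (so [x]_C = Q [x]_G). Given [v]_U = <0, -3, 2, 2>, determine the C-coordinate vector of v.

First [v]_G = P [v]_U = <0, 2, -5, -5>.
Then [v]_C = Q [v]_G = <15, 18, 9, 24>.

<15, 18, 9, 24>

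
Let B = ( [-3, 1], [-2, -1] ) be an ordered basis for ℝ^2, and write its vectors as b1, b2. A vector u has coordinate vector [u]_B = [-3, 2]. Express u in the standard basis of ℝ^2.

The coordinates say u = -3b1 + 2b2; adding the scaled basis vectors gives [5, -5].

[5, -5]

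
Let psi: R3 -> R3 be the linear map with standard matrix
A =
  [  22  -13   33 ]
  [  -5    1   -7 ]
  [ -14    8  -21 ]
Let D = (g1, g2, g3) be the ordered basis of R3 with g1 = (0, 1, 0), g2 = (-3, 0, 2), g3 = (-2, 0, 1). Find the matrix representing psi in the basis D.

Let P have columns g1, ..., g3. Then [psi]_D = P^(-1) A P.
Here det P = -1, so P^(-1) is integer; computing A P first and then P^(-1)(A P) gives [[1, 1, 3], [3, 0, 3], [2, 0, 1]].

[[1, 1, 3], [3, 0, 3], [2, 0, 1]]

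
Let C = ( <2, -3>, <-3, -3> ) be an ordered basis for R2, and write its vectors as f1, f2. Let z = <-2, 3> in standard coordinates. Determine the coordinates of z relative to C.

<-1, 0>

Write z = c_1 f1 + c_2 f2 and solve for the c_i.
System: 2c_1 - 3c_2 = -2, -3c_1 - 3c_2 = 3; solving gives c_1 = -1, c_2 = 0.
Check: -f1 + 0·f2 = <-2, 3>.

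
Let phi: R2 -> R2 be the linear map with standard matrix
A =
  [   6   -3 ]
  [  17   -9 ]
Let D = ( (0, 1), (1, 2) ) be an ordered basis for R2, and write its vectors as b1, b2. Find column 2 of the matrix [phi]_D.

(-1, 0)

Compute phi(b2) = A b2 = (0, -1) in standard coordinates.
Then write this in D-coordinates: solve for y in y_1 b1 + y_2 b2 = (0, -1).
This gives y = (-1, 0), which is column 2 of [phi]_D.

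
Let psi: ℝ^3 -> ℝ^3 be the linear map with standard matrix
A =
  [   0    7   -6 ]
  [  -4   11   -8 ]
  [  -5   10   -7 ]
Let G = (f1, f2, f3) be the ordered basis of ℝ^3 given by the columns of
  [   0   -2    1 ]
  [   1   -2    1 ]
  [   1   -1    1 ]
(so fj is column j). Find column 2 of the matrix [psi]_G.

Compute psi(f2) = A f2 = <-8, -6, -3> in standard coordinates.
Then write this in G-coordinates: solve for y in y_1 f1 + ... + y_3 f3 = <-8, -6, -3>.
This gives y = <2, 3, -2>, which is column 2 of [psi]_G.

<2, 3, -2>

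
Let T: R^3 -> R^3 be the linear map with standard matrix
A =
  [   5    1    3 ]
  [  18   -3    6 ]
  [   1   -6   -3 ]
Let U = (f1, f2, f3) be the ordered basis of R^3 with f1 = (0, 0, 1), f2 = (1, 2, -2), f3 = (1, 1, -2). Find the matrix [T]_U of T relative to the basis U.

[[3, -3, 1], [3, -1, 3], [0, 2, -3]]

The j-th column of [T]_U is [T(fj)]_U.
T(f1) = A f1 = (3, 6, -3) = 3f1 + 3f2 + 0·f3, so column 1 is (3, 3, 0).
Repeating for f2, f3 and assembling the columns gives [[3, -3, 1], [3, -1, 3], [0, 2, -3]].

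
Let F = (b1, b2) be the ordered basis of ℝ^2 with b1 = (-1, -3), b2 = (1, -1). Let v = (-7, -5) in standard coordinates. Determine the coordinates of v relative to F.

Write v = c_1 b1 + c_2 b2 and solve for the c_i.
System: -c_1 + c_2 = -7, -3c_1 - c_2 = -5; solving gives c_1 = 3, c_2 = -4.
Check: 3b1 - 4b2 = (-7, -5).

(3, -4)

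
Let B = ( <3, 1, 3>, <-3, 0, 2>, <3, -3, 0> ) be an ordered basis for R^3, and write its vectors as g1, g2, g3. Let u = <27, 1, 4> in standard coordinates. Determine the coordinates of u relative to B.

Write u = c_1 g1 + ... + c_3 g3 and solve for the c_i.
Gaussian elimination on [M | u] yields c = (4, -4, 1).
Check: 4g1 - 4g2 + g3 = <27, 1, 4>.

<4, -4, 1>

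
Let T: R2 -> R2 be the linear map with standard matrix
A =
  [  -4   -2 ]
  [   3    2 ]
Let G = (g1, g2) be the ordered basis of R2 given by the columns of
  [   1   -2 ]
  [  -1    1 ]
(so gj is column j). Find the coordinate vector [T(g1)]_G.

[0, 1]

Compute T(g1) = A g1 = [-2, 1] in standard coordinates.
Then write this in G-coordinates: solve for y in y_1 g1 + y_2 g2 = [-2, 1].
This gives y = [0, 1], which is column 1 of [T]_G.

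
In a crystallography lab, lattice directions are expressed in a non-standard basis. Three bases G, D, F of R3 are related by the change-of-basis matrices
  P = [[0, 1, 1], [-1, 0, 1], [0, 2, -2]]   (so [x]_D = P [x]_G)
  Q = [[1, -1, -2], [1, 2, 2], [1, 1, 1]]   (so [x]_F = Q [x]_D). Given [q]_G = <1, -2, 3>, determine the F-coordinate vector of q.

First [q]_D = P [q]_G = <1, 2, -10>.
Then [q]_F = Q [q]_D = <19, -15, -7>.

<19, -15, -7>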